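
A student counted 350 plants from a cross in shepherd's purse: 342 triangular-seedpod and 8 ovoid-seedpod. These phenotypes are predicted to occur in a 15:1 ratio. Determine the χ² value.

Expected counts for N = 350 under a 15:1 ratio (total parts = 16):
  triangular-seedpod: 350 × 15/16 = 328.125
  ovoid-seedpod: 350 × 1/16 = 21.875
χ² = Σ (O − E)² / E
  triangular-seedpod: (342 − 328.125)² / 328.125 = 0.5867
  ovoid-seedpod: (8 − 21.875)² / 21.875 = 8.8007
χ² = 0.5867 + 8.8007 = 9.3874 ≈ 9.387

9.387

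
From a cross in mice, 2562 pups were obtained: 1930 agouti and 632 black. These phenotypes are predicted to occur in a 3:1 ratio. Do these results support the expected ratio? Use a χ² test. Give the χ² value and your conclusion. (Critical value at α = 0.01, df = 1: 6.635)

The 3:1 ratio has 4 parts, so with N = 2562 the expected counts are:
  agouti: 2562 × 3/4 = 1921.5
  black: 2562 × 1/4 = 640.5
χ² = Σ (O − E)² / E
  agouti: (1930 − 1921.5)² / 1921.5 = 0.0376
  black: (632 − 640.5)² / 640.5 = 0.1128
χ² = 0.0376 + 0.1128 = 0.1504 ≈ 0.150
Degrees of freedom = 2 − 1 = 1; critical value at α = 0.01 is 6.635.
Since 0.150 < 6.635, we fail to reject the null hypothesis — the data are consistent with the 3:1 ratio.

0.150; consistent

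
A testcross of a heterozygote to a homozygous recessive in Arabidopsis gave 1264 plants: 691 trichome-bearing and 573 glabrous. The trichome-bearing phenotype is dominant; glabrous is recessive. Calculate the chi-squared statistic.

11.016

A testcross of a heterozygote (Aa × aa) gives a 1:1 phenotypic ratio.
The 1:1 ratio has 2 parts, so with N = 1264 the expected counts are:
  trichome-bearing: 1264 × 1/2 = 632
  glabrous: 1264 × 1/2 = 632
χ² = Σ (O − E)² / E
  trichome-bearing: (691 − 632)² / 632 = 5.5079
  glabrous: (573 − 632)² / 632 = 5.5079
χ² = 5.5079 + 5.5079 = 11.0158 ≈ 11.016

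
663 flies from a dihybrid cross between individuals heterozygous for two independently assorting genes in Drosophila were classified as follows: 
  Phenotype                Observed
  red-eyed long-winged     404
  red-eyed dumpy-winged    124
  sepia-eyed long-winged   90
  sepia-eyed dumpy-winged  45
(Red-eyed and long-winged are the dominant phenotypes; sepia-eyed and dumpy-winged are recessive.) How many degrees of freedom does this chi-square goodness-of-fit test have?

A dihybrid F₂ with independent assortment and complete dominance at both loci gives a 9:3:3:1 phenotypic ratio.
A goodness-of-fit test with 4 phenotype classes has df = 4 − 1 = 3.

3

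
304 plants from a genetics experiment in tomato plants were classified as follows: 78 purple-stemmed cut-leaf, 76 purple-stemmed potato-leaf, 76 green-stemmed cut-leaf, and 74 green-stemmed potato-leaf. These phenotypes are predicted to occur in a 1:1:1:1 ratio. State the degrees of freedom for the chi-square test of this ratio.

3

A goodness-of-fit test with 4 phenotype classes has df = 4 − 1 = 3.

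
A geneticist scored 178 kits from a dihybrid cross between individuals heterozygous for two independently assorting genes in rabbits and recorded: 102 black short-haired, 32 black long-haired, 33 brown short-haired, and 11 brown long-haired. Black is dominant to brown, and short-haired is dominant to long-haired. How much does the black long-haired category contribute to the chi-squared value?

A dihybrid F₂ with independent assortment and complete dominance at both loci gives a 9:3:3:1 phenotypic ratio.
The 9:3:3:1 ratio has 16 parts, so with N = 178 the expected counts are:
  black short-haired: 178 × 9/16 = 100.125
  black long-haired: 178 × 3/16 = 33.375
  brown short-haired: 178 × 3/16 = 33.375
  brown long-haired: 178 × 1/16 = 11.125
Contribution of black long-haired: (32 − 33.375)² / 33.375 = 0.0566

0.057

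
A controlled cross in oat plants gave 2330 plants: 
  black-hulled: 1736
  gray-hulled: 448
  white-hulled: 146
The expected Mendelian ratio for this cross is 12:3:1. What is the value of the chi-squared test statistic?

0.360

The 12:3:1 ratio has 16 parts, so with N = 2330 the expected counts are:
  black-hulled: 2330 × 12/16 = 1747.5
  gray-hulled: 2330 × 3/16 = 436.875
  white-hulled: 2330 × 1/16 = 145.625
χ² = Σ (O − E)² / E
  black-hulled: (1736 − 1747.5)² / 1747.5 = 0.0757
  gray-hulled: (448 − 436.875)² / 436.875 = 0.2833
  white-hulled: (146 − 145.625)² / 145.625 = 0.0010
χ² = 0.0757 + 0.2833 + 0.0010 = 0.360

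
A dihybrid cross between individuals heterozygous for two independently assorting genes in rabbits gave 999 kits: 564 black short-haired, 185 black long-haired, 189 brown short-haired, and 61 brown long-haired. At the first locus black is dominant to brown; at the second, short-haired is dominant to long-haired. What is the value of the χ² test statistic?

A dihybrid F₂ with independent assortment and complete dominance at both loci gives a 9:3:3:1 phenotypic ratio.
Total ratio parts = 16. Expected numbers out of 999:
  black short-haired: 999 × 9/16 = 561.9375
  black long-haired: 999 × 3/16 = 187.3125
  brown short-haired: 999 × 3/16 = 187.3125
  brown long-haired: 999 × 1/16 = 62.4375
χ² = Σ (O − E)² / E
  black short-haired: (564 − 561.9375)² / 561.9375 = 0.0076
  black long-haired: (185 − 187.3125)² / 187.3125 = 0.0285
  brown short-haired: (189 − 187.3125)² / 187.3125 = 0.0152
  brown long-haired: (61 − 62.4375)² / 62.4375 = 0.0331
χ² = 0.0076 + 0.0285 + 0.0152 + 0.0331 = 0.0844 ≈ 0.084

0.084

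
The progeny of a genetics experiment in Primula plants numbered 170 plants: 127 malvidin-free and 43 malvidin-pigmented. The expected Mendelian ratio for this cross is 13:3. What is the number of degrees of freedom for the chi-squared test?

1

A goodness-of-fit test with 2 phenotype classes has df = 2 − 1 = 1.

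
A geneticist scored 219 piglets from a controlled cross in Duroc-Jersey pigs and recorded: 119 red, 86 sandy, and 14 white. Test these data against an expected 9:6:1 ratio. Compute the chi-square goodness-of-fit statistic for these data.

Total ratio parts = 16. Expected numbers out of 219:
  red: 219 × 9/16 = 123.1875
  sandy: 219 × 6/16 = 82.125
  white: 219 × 1/16 = 13.6875
χ² = Σ (O − E)² / E
  red: (119 − 123.1875)² / 123.1875 = 0.1423
  sandy: (86 − 82.125)² / 82.125 = 0.1828
  white: (14 − 13.6875)² / 13.6875 = 0.0071
χ² = 0.1423 + 0.1828 + 0.0071 = 0.3322 ≈ 0.332

0.332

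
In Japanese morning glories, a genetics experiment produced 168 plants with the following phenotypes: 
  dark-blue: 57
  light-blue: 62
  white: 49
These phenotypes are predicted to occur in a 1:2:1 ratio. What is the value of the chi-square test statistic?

12.286

Under the 1:2:1 hypothesis (Σ ratio = 4, N = 168):
  dark-blue: 168 × 1/4 = 42
  light-blue: 168 × 2/4 = 84
  white: 168 × 1/4 = 42
χ² = Σ (O − E)² / E
  dark-blue: (57 − 42)² / 42 = 5.3571
  light-blue: (62 − 84)² / 84 = 5.7619
  white: (49 − 42)² / 42 = 1.1667
χ² = 5.3571 + 5.7619 + 1.1667 = 12.2857 ≈ 12.286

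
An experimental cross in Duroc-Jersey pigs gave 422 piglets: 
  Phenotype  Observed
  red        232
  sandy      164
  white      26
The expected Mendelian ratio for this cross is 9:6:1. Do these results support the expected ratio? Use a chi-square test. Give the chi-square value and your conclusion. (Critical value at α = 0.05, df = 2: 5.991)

Expected counts for N = 422 under a 9:6:1 ratio (total parts = 16):
  red: 422 × 9/16 = 237.375
  sandy: 422 × 6/16 = 158.25
  white: 422 × 1/16 = 26.375
χ² = Σ (O − E)² / E
  red: (232 − 237.375)² / 237.375 = 0.1217
  sandy: (164 − 158.25)² / 158.25 = 0.2089
  white: (26 − 26.375)² / 26.375 = 0.0053
χ² = 0.1217 + 0.2089 + 0.0053 = 0.3359 ≈ 0.336
Degrees of freedom = 3 − 1 = 2; critical value at α = 0.05 is 5.991.
Since 0.336 < 5.991, we fail to reject the null hypothesis — the data are consistent with the 9:6:1 ratio.

0.336; consistent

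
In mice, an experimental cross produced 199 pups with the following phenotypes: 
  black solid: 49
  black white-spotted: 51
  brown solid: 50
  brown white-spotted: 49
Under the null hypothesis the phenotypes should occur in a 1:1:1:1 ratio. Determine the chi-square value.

Under the 1:1:1:1 hypothesis (Σ ratio = 4, N = 199):
  black solid: 199 × 1/4 = 49.75
  black white-spotted: 199 × 1/4 = 49.75
  brown solid: 199 × 1/4 = 49.75
  brown white-spotted: 199 × 1/4 = 49.75
χ² = Σ (O − E)² / E
  black solid: (49 − 49.75)² / 49.75 = 0.0113
  black white-spotted: (51 − 49.75)² / 49.75 = 0.0314
  brown solid: (50 − 49.75)² / 49.75 = 0.0013
  brown white-spotted: (49 − 49.75)² / 49.75 = 0.0113
χ² = 0.0113 + 0.0314 + 0.0013 + 0.0113 = 0.0553 ≈ 0.055

0.055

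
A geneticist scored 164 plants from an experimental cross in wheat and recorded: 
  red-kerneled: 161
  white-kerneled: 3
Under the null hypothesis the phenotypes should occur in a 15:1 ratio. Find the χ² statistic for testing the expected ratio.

5.470

Expected counts for N = 164 under a 15:1 ratio (total parts = 16):
  red-kerneled: 164 × 15/16 = 153.75
  white-kerneled: 164 × 1/16 = 10.25
χ² = Σ (O − E)² / E
  red-kerneled: (161 − 153.75)² / 153.75 = 0.3419
  white-kerneled: (3 − 10.25)² / 10.25 = 5.1280
χ² = 0.3419 + 5.1280 = 5.4699 ≈ 5.470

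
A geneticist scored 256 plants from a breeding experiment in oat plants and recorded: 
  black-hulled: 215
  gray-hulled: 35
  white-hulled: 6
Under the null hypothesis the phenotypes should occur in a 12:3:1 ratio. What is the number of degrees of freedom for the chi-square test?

A goodness-of-fit test with 3 phenotype classes has df = 3 − 1 = 2.

2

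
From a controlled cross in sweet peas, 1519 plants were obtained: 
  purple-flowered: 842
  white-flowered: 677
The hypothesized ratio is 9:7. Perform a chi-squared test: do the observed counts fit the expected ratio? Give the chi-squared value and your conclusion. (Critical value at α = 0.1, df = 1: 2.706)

Expected counts for N = 1519 under a 9:7 ratio (total parts = 16):
  purple-flowered: 1519 × 9/16 = 854.4375
  white-flowered: 1519 × 7/16 = 664.5625
χ² = Σ (O − E)² / E
  purple-flowered: (842 − 854.4375)² / 854.4375 = 0.1810
  white-flowered: (677 − 664.5625)² / 664.5625 = 0.2328
χ² = 0.1810 + 0.2328 = 0.4138 ≈ 0.414
Degrees of freedom = 2 − 1 = 1; critical value at α = 0.1 is 2.706.
Since 0.414 < 2.706, we fail to reject the null hypothesis — the data are consistent with the 9:7 ratio.

0.414; consistent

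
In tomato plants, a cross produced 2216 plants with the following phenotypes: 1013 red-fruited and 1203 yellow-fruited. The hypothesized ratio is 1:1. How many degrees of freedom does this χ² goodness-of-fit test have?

1

A goodness-of-fit test with 2 phenotype classes has df = 2 − 1 = 1.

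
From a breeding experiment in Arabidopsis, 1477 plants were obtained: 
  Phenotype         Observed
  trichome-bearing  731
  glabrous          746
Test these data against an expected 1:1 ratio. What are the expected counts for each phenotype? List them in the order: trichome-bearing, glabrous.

Total ratio parts = 2. Expected numbers out of 1477:
  trichome-bearing: 1477 × 1/2 = 738.5
  glabrous: 1477 × 1/2 = 738.5

738.5, 738.5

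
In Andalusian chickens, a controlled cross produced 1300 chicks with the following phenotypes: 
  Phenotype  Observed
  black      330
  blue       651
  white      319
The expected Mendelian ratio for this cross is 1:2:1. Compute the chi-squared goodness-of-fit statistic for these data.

Under the 1:2:1 hypothesis (Σ ratio = 4, N = 1300):
  black: 1300 × 1/4 = 325
  blue: 1300 × 2/4 = 650
  white: 1300 × 1/4 = 325
χ² = Σ (O − E)² / E
  black: (330 − 325)² / 325 = 0.0769
  blue: (651 − 650)² / 650 = 0.0015
  white: (319 − 325)² / 325 = 0.1108
χ² = 0.0769 + 0.0015 + 0.1108 = 0.1892 ≈ 0.189

0.189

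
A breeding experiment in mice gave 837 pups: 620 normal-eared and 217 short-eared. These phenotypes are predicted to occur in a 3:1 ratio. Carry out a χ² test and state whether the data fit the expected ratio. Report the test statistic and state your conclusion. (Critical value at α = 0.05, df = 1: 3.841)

0.383; consistent

The 3:1 ratio has 4 parts, so with N = 837 the expected counts are:
  normal-eared: 837 × 3/4 = 627.75
  short-eared: 837 × 1/4 = 209.25
χ² = Σ (O − E)² / E
  normal-eared: (620 − 627.75)² / 627.75 = 0.0957
  short-eared: (217 − 209.25)² / 209.25 = 0.2870
χ² = 0.0957 + 0.2870 = 0.3827 ≈ 0.383
Degrees of freedom = 2 − 1 = 1; critical value at α = 0.05 is 3.841.
Since 0.383 < 3.841, we fail to reject the null hypothesis — the data are consistent with the 3:1 ratio.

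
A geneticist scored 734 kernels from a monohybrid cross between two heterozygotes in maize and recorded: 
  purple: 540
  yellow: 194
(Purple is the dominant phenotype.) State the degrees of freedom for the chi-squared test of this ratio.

1

For a monohybrid cross between heterozygotes with complete dominance, the expected phenotypic ratio is 3:1.
A goodness-of-fit test with 2 phenotype classes has df = 2 − 1 = 1.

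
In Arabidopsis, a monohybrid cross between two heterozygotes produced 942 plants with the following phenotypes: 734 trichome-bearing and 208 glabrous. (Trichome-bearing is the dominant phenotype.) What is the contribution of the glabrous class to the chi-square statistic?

3.211

For a monohybrid cross between heterozygotes with complete dominance, the expected phenotypic ratio is 3:1.
Under the 3:1 hypothesis (Σ ratio = 4, N = 942):
  trichome-bearing: 942 × 3/4 = 706.5
  glabrous: 942 × 1/4 = 235.5
Contribution of glabrous: (208 − 235.5)² / 235.5 = 3.2113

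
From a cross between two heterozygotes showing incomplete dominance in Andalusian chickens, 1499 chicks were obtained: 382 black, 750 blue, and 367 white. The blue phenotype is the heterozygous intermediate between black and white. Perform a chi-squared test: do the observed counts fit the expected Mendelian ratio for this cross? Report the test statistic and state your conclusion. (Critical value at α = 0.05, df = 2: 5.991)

0.301; consistent

With incomplete dominance, a heterozygote × heterozygote cross gives a 1:2:1 phenotypic ratio.
Under the 1:2:1 hypothesis (Σ ratio = 4, N = 1499):
  black: 1499 × 1/4 = 374.75
  blue: 1499 × 2/4 = 749.5
  white: 1499 × 1/4 = 374.75
χ² = Σ (O − E)² / E
  black: (382 − 374.75)² / 374.75 = 0.1403
  blue: (750 − 749.5)² / 749.5 = 0.0003
  white: (367 − 374.75)² / 374.75 = 0.1603
χ² = 0.1403 + 0.0003 + 0.1603 = 0.3009 ≈ 0.301
Degrees of freedom = 3 − 1 = 2; critical value at α = 0.05 is 5.991.
Since 0.301 < 5.991, we fail to reject the null hypothesis — the data are consistent with the 1:2:1 ratio.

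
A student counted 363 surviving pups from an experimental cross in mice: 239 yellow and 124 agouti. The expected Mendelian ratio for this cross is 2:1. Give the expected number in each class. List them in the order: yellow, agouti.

Total ratio parts = 3. Expected numbers out of 363:
  yellow: 363 × 2/3 = 242
  agouti: 363 × 1/3 = 121

242, 121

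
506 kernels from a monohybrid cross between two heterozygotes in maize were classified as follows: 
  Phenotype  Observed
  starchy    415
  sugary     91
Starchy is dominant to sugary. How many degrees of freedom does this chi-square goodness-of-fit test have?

For a monohybrid cross between heterozygotes with complete dominance, the expected phenotypic ratio is 3:1.
A goodness-of-fit test with 2 phenotype classes has df = 2 − 1 = 1.

1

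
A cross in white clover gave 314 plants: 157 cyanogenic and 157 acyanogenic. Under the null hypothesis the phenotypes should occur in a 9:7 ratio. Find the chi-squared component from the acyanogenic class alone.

2.804

Under the 9:7 hypothesis (Σ ratio = 16, N = 314):
  cyanogenic: 314 × 9/16 = 176.625
  acyanogenic: 314 × 7/16 = 137.375
Contribution of acyanogenic: (157 − 137.375)² / 137.375 = 2.8036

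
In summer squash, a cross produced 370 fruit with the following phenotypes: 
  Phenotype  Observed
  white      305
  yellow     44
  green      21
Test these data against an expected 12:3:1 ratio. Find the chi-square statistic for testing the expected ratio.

Under the 12:3:1 hypothesis (Σ ratio = 16, N = 370):
  white: 370 × 12/16 = 277.5
  yellow: 370 × 3/16 = 69.375
  green: 370 × 1/16 = 23.125
χ² = Σ (O − E)² / E
  white: (305 − 277.5)² / 277.5 = 2.7252
  yellow: (44 − 69.375)² / 69.375 = 9.2813
  green: (21 − 23.125)² / 23.125 = 0.1953
χ² = 2.7252 + 9.2813 + 0.1953 = 12.2018 ≈ 12.202

12.202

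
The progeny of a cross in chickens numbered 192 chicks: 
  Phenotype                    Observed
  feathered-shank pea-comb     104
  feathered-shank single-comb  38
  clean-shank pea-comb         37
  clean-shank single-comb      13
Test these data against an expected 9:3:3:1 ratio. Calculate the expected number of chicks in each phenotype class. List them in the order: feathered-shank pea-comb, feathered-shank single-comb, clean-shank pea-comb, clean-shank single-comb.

108, 36, 36, 12

Total ratio parts = 16. Expected numbers out of 192:
  feathered-shank pea-comb: 192 × 9/16 = 108
  feathered-shank single-comb: 192 × 3/16 = 36
  clean-shank pea-comb: 192 × 3/16 = 36
  clean-shank single-comb: 192 × 1/16 = 12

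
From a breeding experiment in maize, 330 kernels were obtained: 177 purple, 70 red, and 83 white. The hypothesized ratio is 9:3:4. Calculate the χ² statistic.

Total ratio parts = 16. Expected numbers out of 330:
  purple: 330 × 9/16 = 185.625
  red: 330 × 3/16 = 61.875
  white: 330 × 4/16 = 82.5
χ² = Σ (O − E)² / E
  purple: (177 − 185.625)² / 185.625 = 0.4008
  red: (70 − 61.875)² / 61.875 = 1.0669
  white: (83 − 82.5)² / 82.5 = 0.0030
χ² = 0.4008 + 1.0669 + 0.0030 = 1.4707 ≈ 1.471

1.471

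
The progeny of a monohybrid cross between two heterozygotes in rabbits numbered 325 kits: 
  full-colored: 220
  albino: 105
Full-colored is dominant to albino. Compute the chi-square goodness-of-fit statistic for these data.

For a monohybrid cross between heterozygotes with complete dominance, the expected phenotypic ratio is 3:1.
Total ratio parts = 4. Expected numbers out of 325:
  full-colored: 325 × 3/4 = 243.75
  albino: 325 × 1/4 = 81.25
χ² = Σ (O − E)² / E
  full-colored: (220 − 243.75)² / 243.75 = 2.3141
  albino: (105 − 81.25)² / 81.25 = 6.9423
χ² = 2.3141 + 6.9423 = 9.2564 ≈ 9.256

9.256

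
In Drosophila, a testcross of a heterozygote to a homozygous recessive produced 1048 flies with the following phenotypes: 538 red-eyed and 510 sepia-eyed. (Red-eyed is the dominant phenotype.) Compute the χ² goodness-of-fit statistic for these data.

A testcross of a heterozygote (Aa × aa) gives a 1:1 phenotypic ratio.
The 1:1 ratio has 2 parts, so with N = 1048 the expected counts are:
  red-eyed: 1048 × 1/2 = 524
  sepia-eyed: 1048 × 1/2 = 524
χ² = Σ (O − E)² / E
  red-eyed: (538 − 524)² / 524 = 0.3740
  sepia-eyed: (510 − 524)² / 524 = 0.3740
χ² = 0.3740 + 0.3740 = 0.748

0.748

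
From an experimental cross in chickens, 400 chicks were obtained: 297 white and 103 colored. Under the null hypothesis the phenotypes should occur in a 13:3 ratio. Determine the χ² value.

The 13:3 ratio has 16 parts, so with N = 400 the expected counts are:
  white: 400 × 13/16 = 325
  colored: 400 × 3/16 = 75
χ² = Σ (O − E)² / E
  white: (297 − 325)² / 325 = 2.4123
  colored: (103 − 75)² / 75 = 10.4533
χ² = 2.4123 + 10.4533 = 12.8656 ≈ 12.866

12.866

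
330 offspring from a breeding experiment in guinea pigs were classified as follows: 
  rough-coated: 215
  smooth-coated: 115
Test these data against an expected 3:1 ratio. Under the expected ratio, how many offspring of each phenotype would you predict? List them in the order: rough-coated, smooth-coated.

The 3:1 ratio has 4 parts, so with N = 330 the expected counts are:
  rough-coated: 330 × 3/4 = 247.5
  smooth-coated: 330 × 1/4 = 82.5

247.5, 82.5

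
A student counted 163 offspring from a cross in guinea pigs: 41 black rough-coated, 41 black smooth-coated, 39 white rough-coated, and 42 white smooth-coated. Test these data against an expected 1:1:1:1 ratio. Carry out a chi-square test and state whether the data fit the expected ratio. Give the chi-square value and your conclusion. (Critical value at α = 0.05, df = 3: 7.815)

0.117; consistent

Expected counts for N = 163 under a 1:1:1:1 ratio (total parts = 4):
  black rough-coated: 163 × 1/4 = 40.75
  black smooth-coated: 163 × 1/4 = 40.75
  white rough-coated: 163 × 1/4 = 40.75
  white smooth-coated: 163 × 1/4 = 40.75
χ² = Σ (O − E)² / E
  black rough-coated: (41 − 40.75)² / 40.75 = 0.0015
  black smooth-coated: (41 − 40.75)² / 40.75 = 0.0015
  white rough-coated: (39 − 40.75)² / 40.75 = 0.0752
  white smooth-coated: (42 − 40.75)² / 40.75 = 0.0383
χ² = 0.0015 + 0.0015 + 0.0752 + 0.0383 = 0.1165 ≈ 0.117
Degrees of freedom = 4 − 1 = 3; critical value at α = 0.05 is 7.815.
Since 0.117 < 7.815, we fail to reject the null hypothesis — the data are consistent with the 1:1:1:1 ratio.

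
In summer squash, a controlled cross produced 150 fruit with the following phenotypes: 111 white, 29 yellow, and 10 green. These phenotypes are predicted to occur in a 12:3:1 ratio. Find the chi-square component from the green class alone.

The 12:3:1 ratio has 16 parts, so with N = 150 the expected counts are:
  white: 150 × 12/16 = 112.5
  yellow: 150 × 3/16 = 28.125
  green: 150 × 1/16 = 9.375
Contribution of green: (10 − 9.375)² / 9.375 = 0.0417

0.042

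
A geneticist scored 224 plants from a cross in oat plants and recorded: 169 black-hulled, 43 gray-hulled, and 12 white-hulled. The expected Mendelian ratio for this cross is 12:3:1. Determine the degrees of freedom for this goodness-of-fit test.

A goodness-of-fit test with 3 phenotype classes has df = 3 − 1 = 2.

2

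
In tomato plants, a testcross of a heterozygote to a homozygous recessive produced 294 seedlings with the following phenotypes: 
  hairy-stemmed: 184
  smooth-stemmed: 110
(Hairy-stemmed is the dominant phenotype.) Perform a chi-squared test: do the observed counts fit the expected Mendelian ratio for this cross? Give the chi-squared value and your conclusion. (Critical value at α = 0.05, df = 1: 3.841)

A testcross of a heterozygote (Aa × aa) gives a 1:1 phenotypic ratio.
Total ratio parts = 2. Expected numbers out of 294:
  hairy-stemmed: 294 × 1/2 = 147
  smooth-stemmed: 294 × 1/2 = 147
χ² = Σ (O − E)² / E
  hairy-stemmed: (184 − 147)² / 147 = 9.3129
  smooth-stemmed: (110 − 147)² / 147 = 9.3129
χ² = 9.3129 + 9.3129 = 18.6258 ≈ 18.626
Degrees of freedom = 2 − 1 = 1; critical value at α = 0.05 is 3.841.
Since 18.626 > 3.841, we reject the null hypothesis — the data do not fit the 1:1 ratio.

18.626; not consistent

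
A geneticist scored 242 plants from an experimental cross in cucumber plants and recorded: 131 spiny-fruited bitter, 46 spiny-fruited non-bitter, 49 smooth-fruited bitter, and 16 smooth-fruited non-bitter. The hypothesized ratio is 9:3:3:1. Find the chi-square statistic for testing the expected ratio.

Expected counts for N = 242 under a 9:3:3:1 ratio (total parts = 16):
  spiny-fruited bitter: 242 × 9/16 = 136.125
  spiny-fruited non-bitter: 242 × 3/16 = 45.375
  smooth-fruited bitter: 242 × 3/16 = 45.375
  smooth-fruited non-bitter: 242 × 1/16 = 15.125
χ² = Σ (O − E)² / E
  spiny-fruited bitter: (131 − 136.125)² / 136.125 = 0.1930
  spiny-fruited non-bitter: (46 − 45.375)² / 45.375 = 0.0086
  smooth-fruited bitter: (49 − 45.375)² / 45.375 = 0.2896
  smooth-fruited non-bitter: (16 − 15.125)² / 15.125 = 0.0506
χ² = 0.1930 + 0.0086 + 0.2896 + 0.0506 = 0.5418 ≈ 0.542

0.542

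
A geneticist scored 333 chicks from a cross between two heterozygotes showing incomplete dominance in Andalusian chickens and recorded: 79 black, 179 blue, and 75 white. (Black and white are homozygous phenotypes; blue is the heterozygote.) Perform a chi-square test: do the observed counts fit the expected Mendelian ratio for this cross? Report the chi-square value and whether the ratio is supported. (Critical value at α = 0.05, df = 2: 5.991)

With incomplete dominance, a heterozygote × heterozygote cross gives a 1:2:1 phenotypic ratio.
Total ratio parts = 4. Expected numbers out of 333:
  black: 333 × 1/4 = 83.25
  blue: 333 × 2/4 = 166.5
  white: 333 × 1/4 = 83.25
χ² = Σ (O − E)² / E
  black: (79 − 83.25)² / 83.25 = 0.2170
  blue: (179 − 166.5)² / 166.5 = 0.9384
  white: (75 − 83.25)² / 83.25 = 0.8176
χ² = 0.2170 + 0.9384 + 0.8176 = 1.973
Degrees of freedom = 3 − 1 = 2; critical value at α = 0.05 is 5.991.
Since 1.973 < 5.991, we fail to reject the null hypothesis — the data are consistent with the 1:2:1 ratio.

1.973; consistent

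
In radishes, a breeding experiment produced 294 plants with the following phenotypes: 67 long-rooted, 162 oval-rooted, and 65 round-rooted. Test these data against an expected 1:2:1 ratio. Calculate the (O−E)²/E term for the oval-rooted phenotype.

Total ratio parts = 4. Expected numbers out of 294:
  long-rooted: 294 × 1/4 = 73.5
  oval-rooted: 294 × 2/4 = 147
  round-rooted: 294 × 1/4 = 73.5
Contribution of oval-rooted: (162 − 147)² / 147 = 1.5306

1.531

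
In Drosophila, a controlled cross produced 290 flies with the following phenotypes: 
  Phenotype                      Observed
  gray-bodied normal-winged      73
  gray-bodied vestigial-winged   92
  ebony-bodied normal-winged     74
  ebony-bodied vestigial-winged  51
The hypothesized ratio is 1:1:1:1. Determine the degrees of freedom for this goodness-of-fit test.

3

A goodness-of-fit test with 4 phenotype classes has df = 4 − 1 = 3.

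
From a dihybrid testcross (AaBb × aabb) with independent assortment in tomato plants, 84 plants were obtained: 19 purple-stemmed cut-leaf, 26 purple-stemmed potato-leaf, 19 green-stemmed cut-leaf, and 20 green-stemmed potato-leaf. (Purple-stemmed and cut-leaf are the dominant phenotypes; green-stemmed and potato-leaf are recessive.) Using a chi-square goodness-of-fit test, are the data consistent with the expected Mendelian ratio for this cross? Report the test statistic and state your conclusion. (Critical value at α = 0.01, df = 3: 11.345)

1.619; consistent

A dihybrid testcross with independent assortment gives a 1:1:1:1 ratio.
Expected counts for N = 84 under a 1:1:1:1 ratio (total parts = 4):
  purple-stemmed cut-leaf: 84 × 1/4 = 21
  purple-stemmed potato-leaf: 84 × 1/4 = 21
  green-stemmed cut-leaf: 84 × 1/4 = 21
  green-stemmed potato-leaf: 84 × 1/4 = 21
χ² = Σ (O − E)² / E
  purple-stemmed cut-leaf: (19 − 21)² / 21 = 0.1905
  purple-stemmed potato-leaf: (26 − 21)² / 21 = 1.1905
  green-stemmed cut-leaf: (19 − 21)² / 21 = 0.1905
  green-stemmed potato-leaf: (20 − 21)² / 21 = 0.0476
χ² = 0.1905 + 1.1905 + 0.1905 + 0.0476 = 1.6191 ≈ 1.619
Degrees of freedom = 4 − 1 = 3; critical value at α = 0.01 is 11.345.
Since 1.619 < 11.345, we fail to reject the null hypothesis — the data are consistent with the 1:1:1:1 ratio.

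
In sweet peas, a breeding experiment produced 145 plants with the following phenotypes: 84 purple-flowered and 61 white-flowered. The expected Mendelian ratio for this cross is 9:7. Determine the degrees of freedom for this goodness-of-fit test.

1

A goodness-of-fit test with 2 phenotype classes has df = 2 − 1 = 1.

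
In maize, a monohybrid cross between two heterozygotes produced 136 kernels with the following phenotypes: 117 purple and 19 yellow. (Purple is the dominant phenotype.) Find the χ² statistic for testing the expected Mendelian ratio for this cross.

8.824

For a monohybrid cross between heterozygotes with complete dominance, the expected phenotypic ratio is 3:1.
Under the 3:1 hypothesis (Σ ratio = 4, N = 136):
  purple: 136 × 3/4 = 102
  yellow: 136 × 1/4 = 34
χ² = Σ (O − E)² / E
  purple: (117 − 102)² / 102 = 2.2059
  yellow: (19 − 34)² / 34 = 6.6176
χ² = 2.2059 + 6.6176 = 8.8235 ≈ 8.824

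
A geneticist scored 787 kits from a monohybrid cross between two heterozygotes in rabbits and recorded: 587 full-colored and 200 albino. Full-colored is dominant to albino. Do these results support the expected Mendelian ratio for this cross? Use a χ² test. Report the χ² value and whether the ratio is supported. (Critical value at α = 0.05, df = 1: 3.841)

For a monohybrid cross between heterozygotes with complete dominance, the expected phenotypic ratio is 3:1.
The 3:1 ratio has 4 parts, so with N = 787 the expected counts are:
  full-colored: 787 × 3/4 = 590.25
  albino: 787 × 1/4 = 196.75
χ² = Σ (O − E)² / E
  full-colored: (587 − 590.25)² / 590.25 = 0.0179
  albino: (200 − 196.75)² / 196.75 = 0.0537
χ² = 0.0179 + 0.0537 = 0.0716 ≈ 0.072
Degrees of freedom = 2 − 1 = 1; critical value at α = 0.05 is 3.841.
Since 0.072 < 3.841, we fail to reject the null hypothesis — the data are consistent with the 3:1 ratio.

0.072; consistent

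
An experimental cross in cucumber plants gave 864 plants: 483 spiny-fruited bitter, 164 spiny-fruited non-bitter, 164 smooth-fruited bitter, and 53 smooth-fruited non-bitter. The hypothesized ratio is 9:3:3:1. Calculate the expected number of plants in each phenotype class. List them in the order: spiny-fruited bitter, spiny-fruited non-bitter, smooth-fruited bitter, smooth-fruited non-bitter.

486, 162, 162, 54

Total ratio parts = 16. Expected numbers out of 864:
  spiny-fruited bitter: 864 × 9/16 = 486
  spiny-fruited non-bitter: 864 × 3/16 = 162
  smooth-fruited bitter: 864 × 3/16 = 162
  smooth-fruited non-bitter: 864 × 1/16 = 54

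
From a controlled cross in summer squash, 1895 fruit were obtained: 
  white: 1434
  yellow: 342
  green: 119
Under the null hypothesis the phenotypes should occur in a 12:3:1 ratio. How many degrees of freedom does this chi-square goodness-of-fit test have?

A goodness-of-fit test with 3 phenotype classes has df = 3 − 1 = 2.

2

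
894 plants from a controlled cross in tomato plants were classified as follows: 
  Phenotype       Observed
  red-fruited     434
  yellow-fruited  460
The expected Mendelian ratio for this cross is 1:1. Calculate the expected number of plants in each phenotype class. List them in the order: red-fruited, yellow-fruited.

Total ratio parts = 2. Expected numbers out of 894:
  red-fruited: 894 × 1/2 = 447
  yellow-fruited: 894 × 1/2 = 447

447, 447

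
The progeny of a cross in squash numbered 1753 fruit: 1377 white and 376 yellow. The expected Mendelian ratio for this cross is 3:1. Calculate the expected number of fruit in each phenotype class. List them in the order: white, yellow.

1314.75, 438.25

The 3:1 ratio has 4 parts, so with N = 1753 the expected counts are:
  white: 1753 × 3/4 = 1314.75
  yellow: 1753 × 1/4 = 438.25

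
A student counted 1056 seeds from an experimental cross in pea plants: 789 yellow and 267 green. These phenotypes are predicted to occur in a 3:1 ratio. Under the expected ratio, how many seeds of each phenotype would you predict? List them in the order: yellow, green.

Expected counts for N = 1056 under a 3:1 ratio (total parts = 4):
  yellow: 1056 × 3/4 = 792
  green: 1056 × 1/4 = 264

792, 264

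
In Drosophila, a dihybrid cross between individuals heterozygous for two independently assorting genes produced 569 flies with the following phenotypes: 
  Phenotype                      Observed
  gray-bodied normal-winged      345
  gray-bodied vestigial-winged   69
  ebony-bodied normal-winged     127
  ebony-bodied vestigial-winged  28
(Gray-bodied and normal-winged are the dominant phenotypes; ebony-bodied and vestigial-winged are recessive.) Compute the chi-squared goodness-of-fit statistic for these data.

A dihybrid F₂ with independent assortment and complete dominance at both loci gives a 9:3:3:1 phenotypic ratio.
Under the 9:3:3:1 hypothesis (Σ ratio = 16, N = 569):
  gray-bodied normal-winged: 569 × 9/16 = 320.0625
  gray-bodied vestigial-winged: 569 × 3/16 = 106.6875
  ebony-bodied normal-winged: 569 × 3/16 = 106.6875
  ebony-bodied vestigial-winged: 569 × 1/16 = 35.5625
χ² = Σ (O − E)² / E
  gray-bodied normal-winged: (345 − 320.0625)² / 320.0625 = 1.9430
  gray-bodied vestigial-winged: (69 − 106.6875)² / 106.6875 = 13.3132
  ebony-bodied normal-winged: (127 − 106.6875)² / 106.6875 = 3.8673
  ebony-bodied vestigial-winged: (28 − 35.5625)² / 35.5625 = 1.6082
χ² = 1.9430 + 13.3132 + 3.8673 + 1.6082 = 20.7317 ≈ 20.732

20.732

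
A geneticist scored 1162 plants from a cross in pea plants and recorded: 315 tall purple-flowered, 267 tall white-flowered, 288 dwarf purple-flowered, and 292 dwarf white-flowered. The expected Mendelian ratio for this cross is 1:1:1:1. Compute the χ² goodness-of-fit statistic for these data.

Expected counts for N = 1162 under a 1:1:1:1 ratio (total parts = 4):
  tall purple-flowered: 1162 × 1/4 = 290.5
  tall white-flowered: 1162 × 1/4 = 290.5
  dwarf purple-flowered: 1162 × 1/4 = 290.5
  dwarf white-flowered: 1162 × 1/4 = 290.5
χ² = Σ (O − E)² / E
  tall purple-flowered: (315 − 290.5)² / 290.5 = 2.0663
  tall white-flowered: (267 − 290.5)² / 290.5 = 1.9010
  dwarf purple-flowered: (288 − 290.5)² / 290.5 = 0.0215
  dwarf white-flowered: (292 − 290.5)² / 290.5 = 0.0077
χ² = 2.0663 + 1.9010 + 0.0215 + 0.0077 = 3.9965 ≈ 3.997

3.997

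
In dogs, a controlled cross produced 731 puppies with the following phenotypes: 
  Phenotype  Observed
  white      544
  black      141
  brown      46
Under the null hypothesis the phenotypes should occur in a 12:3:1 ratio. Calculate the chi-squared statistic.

Total ratio parts = 16. Expected numbers out of 731:
  white: 731 × 12/16 = 548.25
  black: 731 × 3/16 = 137.0625
  brown: 731 × 1/16 = 45.6875
χ² = Σ (O − E)² / E
  white: (544 − 548.25)² / 548.25 = 0.0329
  black: (141 − 137.0625)² / 137.0625 = 0.1131
  brown: (46 − 45.6875)² / 45.6875 = 0.0021
χ² = 0.0329 + 0.1131 + 0.0021 = 0.1481 ≈ 0.148

0.148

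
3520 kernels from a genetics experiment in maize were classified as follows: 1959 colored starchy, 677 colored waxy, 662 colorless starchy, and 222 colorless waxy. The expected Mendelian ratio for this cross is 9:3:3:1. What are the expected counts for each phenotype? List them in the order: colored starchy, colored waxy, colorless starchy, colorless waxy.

Expected counts for N = 3520 under a 9:3:3:1 ratio (total parts = 16):
  colored starchy: 3520 × 9/16 = 1980
  colored waxy: 3520 × 3/16 = 660
  colorless starchy: 3520 × 3/16 = 660
  colorless waxy: 3520 × 1/16 = 220

1980, 660, 660, 220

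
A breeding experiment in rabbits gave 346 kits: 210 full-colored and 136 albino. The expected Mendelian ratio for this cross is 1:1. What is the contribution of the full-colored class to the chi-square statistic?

7.913

Expected counts for N = 346 under a 1:1 ratio (total parts = 2):
  full-colored: 346 × 1/2 = 173
  albino: 346 × 1/2 = 173
Contribution of full-colored: (210 − 173)² / 173 = 7.9133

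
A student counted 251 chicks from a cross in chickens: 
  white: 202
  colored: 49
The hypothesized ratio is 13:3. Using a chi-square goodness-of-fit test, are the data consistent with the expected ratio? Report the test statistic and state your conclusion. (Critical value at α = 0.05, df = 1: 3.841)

0.098; consistent

Under the 13:3 hypothesis (Σ ratio = 16, N = 251):
  white: 251 × 13/16 = 203.9375
  colored: 251 × 3/16 = 47.0625
χ² = Σ (O − E)² / E
  white: (202 − 203.9375)² / 203.9375 = 0.0184
  colored: (49 − 47.0625)² / 47.0625 = 0.0798
χ² = 0.0184 + 0.0798 = 0.0982 ≈ 0.098
Degrees of freedom = 2 − 1 = 1; critical value at α = 0.05 is 3.841.
Since 0.098 < 3.841, we fail to reject the null hypothesis — the data are consistent with the 13:3 ratio.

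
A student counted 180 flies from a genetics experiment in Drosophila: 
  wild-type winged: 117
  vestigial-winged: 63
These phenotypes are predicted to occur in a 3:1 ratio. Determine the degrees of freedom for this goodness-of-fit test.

A goodness-of-fit test with 2 phenotype classes has df = 2 − 1 = 1.

1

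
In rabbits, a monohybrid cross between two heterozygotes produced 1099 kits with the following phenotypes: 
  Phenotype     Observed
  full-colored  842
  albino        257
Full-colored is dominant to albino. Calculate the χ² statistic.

1.529

For a monohybrid cross between heterozygotes with complete dominance, the expected phenotypic ratio is 3:1.
Under the 3:1 hypothesis (Σ ratio = 4, N = 1099):
  full-colored: 1099 × 3/4 = 824.25
  albino: 1099 × 1/4 = 274.75
χ² = Σ (O − E)² / E
  full-colored: (842 − 824.25)² / 824.25 = 0.3822
  albino: (257 − 274.75)² / 274.75 = 1.1467
χ² = 0.3822 + 1.1467 = 1.5289 ≈ 1.529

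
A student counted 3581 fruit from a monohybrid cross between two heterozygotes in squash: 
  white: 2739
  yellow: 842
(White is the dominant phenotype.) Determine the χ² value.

4.223

For a monohybrid cross between heterozygotes with complete dominance, the expected phenotypic ratio is 3:1.
Expected counts for N = 3581 under a 3:1 ratio (total parts = 4):
  white: 3581 × 3/4 = 2685.75
  yellow: 3581 × 1/4 = 895.25
χ² = Σ (O − E)² / E
  white: (2739 − 2685.75)² / 2685.75 = 1.0558
  yellow: (842 − 895.25)² / 895.25 = 3.1673
χ² = 1.0558 + 3.1673 = 4.2231 ≈ 4.223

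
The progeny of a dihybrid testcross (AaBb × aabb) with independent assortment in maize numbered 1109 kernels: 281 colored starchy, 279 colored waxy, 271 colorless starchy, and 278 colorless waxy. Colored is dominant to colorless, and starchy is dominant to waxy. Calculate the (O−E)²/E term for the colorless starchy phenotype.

0.141

A dihybrid testcross with independent assortment gives a 1:1:1:1 ratio.
The 1:1:1:1 ratio has 4 parts, so with N = 1109 the expected counts are:
  colored starchy: 1109 × 1/4 = 277.25
  colored waxy: 1109 × 1/4 = 277.25
  colorless starchy: 1109 × 1/4 = 277.25
  colorless waxy: 1109 × 1/4 = 277.25
Contribution of colorless starchy: (271 − 277.25)² / 277.25 = 0.1409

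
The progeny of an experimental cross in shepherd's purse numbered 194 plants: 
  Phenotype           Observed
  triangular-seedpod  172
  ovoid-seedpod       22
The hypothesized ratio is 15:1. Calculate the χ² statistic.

8.579

Expected counts for N = 194 under a 15:1 ratio (total parts = 16):
  triangular-seedpod: 194 × 15/16 = 181.875
  ovoid-seedpod: 194 × 1/16 = 12.125
χ² = Σ (O − E)² / E
  triangular-seedpod: (172 − 181.875)² / 181.875 = 0.5362
  ovoid-seedpod: (22 − 12.125)² / 12.125 = 8.0425
χ² = 0.5362 + 8.0425 = 8.5787 ≈ 8.579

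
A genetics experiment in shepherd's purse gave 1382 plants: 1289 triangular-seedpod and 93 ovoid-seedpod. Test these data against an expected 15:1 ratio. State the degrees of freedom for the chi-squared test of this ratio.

A goodness-of-fit test with 2 phenotype classes has df = 2 − 1 = 1.

1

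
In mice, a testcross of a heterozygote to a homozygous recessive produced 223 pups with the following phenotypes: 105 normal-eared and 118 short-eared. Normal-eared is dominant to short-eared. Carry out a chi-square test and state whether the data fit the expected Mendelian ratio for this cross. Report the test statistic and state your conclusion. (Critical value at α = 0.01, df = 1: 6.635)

0.758; consistent

A testcross of a heterozygote (Aa × aa) gives a 1:1 phenotypic ratio.
The 1:1 ratio has 2 parts, so with N = 223 the expected counts are:
  normal-eared: 223 × 1/2 = 111.5
  short-eared: 223 × 1/2 = 111.5
χ² = Σ (O − E)² / E
  normal-eared: (105 − 111.5)² / 111.5 = 0.3789
  short-eared: (118 − 111.5)² / 111.5 = 0.3789
χ² = 0.3789 + 0.3789 = 0.7578 ≈ 0.758
Degrees of freedom = 2 − 1 = 1; critical value at α = 0.01 is 6.635.
Since 0.758 < 6.635, we fail to reject the null hypothesis — the data are consistent with the 1:1 ratio.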